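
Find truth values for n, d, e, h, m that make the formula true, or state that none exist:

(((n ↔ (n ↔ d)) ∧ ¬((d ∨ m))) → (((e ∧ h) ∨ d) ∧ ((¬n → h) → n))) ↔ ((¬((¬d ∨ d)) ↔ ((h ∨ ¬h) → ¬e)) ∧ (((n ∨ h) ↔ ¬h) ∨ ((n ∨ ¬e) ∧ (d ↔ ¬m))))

n = True; d = False; e = True; h = False; m = True

  (((n ↔ (n ↔ d)) ∧ ¬((d ∨ m))) → (((e ∧ h) ∨ d) ∧ ((¬n → h) → n))) ↔ ((¬((¬d ∨ d)) ↔ ((h ∨ ¬h) → ¬e)) ∧ (((n ∨ h) ↔ ¬h) ∨ ((n ∨ ¬e) ∧ (d ↔ ¬m)))) = True
    ((n ↔ (n ↔ d)) ∧ ¬((d ∨ m))) → (((e ∧ h) ∨ d) ∧ ((¬n → h) → n)) = True
      (n ↔ (n ↔ d)) ∧ ¬((d ∨ m)) = False
        n ↔ (n ↔ d) = False
          n ↔ d = False
        ¬((d ∨ m)) = False
          d ∨ m = True
      ((e ∧ h) ∨ d) ∧ ((¬n → h) → n) = False
        (e ∧ h) ∨ d = False
          e ∧ h = False
        (¬n → h) → n = True
          ¬n → h = True
            ¬n = False
    (¬((¬d ∨ d)) ↔ ((h ∨ ¬h) → ¬e)) ∧ (((n ∨ h) ↔ ¬h) ∨ ((n ∨ ¬e) ∧ (d ↔ ¬m))) = True
      ¬((¬d ∨ d)) ↔ ((h ∨ ¬h) → ¬e) = True
        ¬((¬d ∨ d)) = False
          ¬d ∨ d = True
            ¬d = True
        (h ∨ ¬h) → ¬e = False
          h ∨ ¬h = True
            ¬h = True
          ¬e = False
      ((n ∨ h) ↔ ¬h) ∨ ((n ∨ ¬e) ∧ (d ↔ ¬m)) = True
        (n ∨ h) ↔ ¬h = True
          n ∨ h = True
          ¬h = True
        (n ∨ ¬e) ∧ (d ↔ ¬m) = True
          n ∨ ¬e = True
            ¬e = False
          d ↔ ¬m = True
            ¬m = False
The formula evaluates to True.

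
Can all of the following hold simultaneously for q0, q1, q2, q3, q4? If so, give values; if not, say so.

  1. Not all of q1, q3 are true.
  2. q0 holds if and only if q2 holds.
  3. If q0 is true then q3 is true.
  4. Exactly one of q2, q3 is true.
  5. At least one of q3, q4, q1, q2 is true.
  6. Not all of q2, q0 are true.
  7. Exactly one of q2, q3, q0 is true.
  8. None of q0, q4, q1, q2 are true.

q0=F; q1=F; q2=F; q3=T; q4=F

  (1) {q1, q3}: 1/2 true — not all ✓
  (2) q0=F, q2=F — same ✓
  (3) q0=F ⇒ q3: vacuous ✓
  (4) {q2, q3}: 1 true — exactly one ✓
  (5) {q3, q4, q1, q2}: 1 true — at least one ✓
  (6) {q2, q0}: 0/2 true — not all ✓
  (7) {q2, q3, q0}: 1 true — exactly one ✓
  (8) {q0, q4, q1, q2}: 0 true — none ✓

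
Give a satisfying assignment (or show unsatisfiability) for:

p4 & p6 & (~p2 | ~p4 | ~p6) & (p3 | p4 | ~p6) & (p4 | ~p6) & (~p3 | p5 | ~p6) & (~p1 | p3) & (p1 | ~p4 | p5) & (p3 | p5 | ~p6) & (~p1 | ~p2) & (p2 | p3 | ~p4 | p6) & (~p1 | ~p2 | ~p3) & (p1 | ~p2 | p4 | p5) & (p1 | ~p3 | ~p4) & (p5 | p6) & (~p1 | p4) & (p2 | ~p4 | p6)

Unit clause (p4) forces p4 = True.
Unit clause (p6) forces p6 = True.
In (~p2 | ~p4 | ~p6) only ~p2 is left, so p2 = False.
Set p1 = False.
  then (p1 | ~p4 | p5) forces p5 = True.
  then (p1 | ~p3 | ~p4) forces p3 = False.
All clauses satisfied.

p1: False; p2: False; p3: False; p4: True; p5: True; p6: True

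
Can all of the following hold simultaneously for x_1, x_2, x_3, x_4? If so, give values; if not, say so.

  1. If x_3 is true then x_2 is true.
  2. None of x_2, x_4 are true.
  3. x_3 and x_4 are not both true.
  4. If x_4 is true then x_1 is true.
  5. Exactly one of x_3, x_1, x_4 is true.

x_1 = True; x_2 = False; x_3 = False; x_4 = False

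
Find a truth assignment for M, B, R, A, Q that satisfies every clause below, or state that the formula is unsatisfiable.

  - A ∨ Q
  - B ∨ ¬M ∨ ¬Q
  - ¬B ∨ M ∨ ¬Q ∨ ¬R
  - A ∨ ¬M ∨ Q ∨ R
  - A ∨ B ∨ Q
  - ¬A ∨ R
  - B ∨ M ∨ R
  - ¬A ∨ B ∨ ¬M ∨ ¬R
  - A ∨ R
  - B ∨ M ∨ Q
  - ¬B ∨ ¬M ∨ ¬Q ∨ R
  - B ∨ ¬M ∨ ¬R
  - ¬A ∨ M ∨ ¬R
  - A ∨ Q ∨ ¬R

M: True, B: True, R: True, A: True, Q: False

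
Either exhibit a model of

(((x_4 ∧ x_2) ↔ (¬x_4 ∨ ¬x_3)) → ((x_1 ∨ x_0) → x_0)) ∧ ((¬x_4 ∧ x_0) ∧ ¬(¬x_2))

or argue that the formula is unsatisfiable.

x_0 = True, x_1 = True, x_2 = True, x_3 = True, x_4 = False

  ((x_4 ∧ x_2) ↔ (¬x_4 ∨ ¬x_3)) → ((x_1 ∨ x_0) → x_0) = True
    (x_4 ∧ x_2) ↔ (¬x_4 ∨ ¬x_3) = False
      x_4 ∧ x_2 = False
      ¬x_4 ∨ ¬x_3 = True
        ¬x_4 = True
        ¬x_3 = False
    (x_1 ∨ x_0) → x_0 = True
      x_1 ∨ x_0 = True
  (¬x_4 ∧ x_0) ∧ ¬(¬x_2) = True
    ¬x_4 ∧ x_0 = True
      ¬x_4 = True
    ¬(¬x_2) = True
      ¬x_2 = False
Both conjuncts True, so the formula holds.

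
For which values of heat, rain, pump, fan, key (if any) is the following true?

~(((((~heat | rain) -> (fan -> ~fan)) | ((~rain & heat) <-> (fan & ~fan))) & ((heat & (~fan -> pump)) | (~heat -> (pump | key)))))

heat = False, rain = True, pump = False, fan = True, key = False

  ~(((((~heat | rain) -> (fan -> ~fan)) | ((~rain & heat) <-> (fan & ~fan))) & ((heat & (~fan -> pump)) | (~heat -> (pump | key))))) = True
    (((~heat | rain) -> (fan -> ~fan)) | ((~rain & heat) <-> (fan & ~fan))) & ((heat & (~fan -> pump)) | (~heat -> (pump | key))) = False
      ((~heat | rain) -> (fan -> ~fan)) | ((~rain & heat) <-> (fan & ~fan)) = True
        (~heat | rain) -> (fan -> ~fan) = False
          ~heat | rain = True
            ~heat = True
          fan -> ~fan = False
            ~fan = False
        (~rain & heat) <-> (fan & ~fan) = True
          ~rain & heat = False
            ~rain = False
          fan & ~fan = False
            ~fan = False
      (heat & (~fan -> pump)) | (~heat -> (pump | key)) = False
        heat & (~fan -> pump) = False
          ~fan -> pump = True
            ~fan = False
        ~heat -> (pump | key) = False
          ~heat = True
          pump | key = False
The formula evaluates to True.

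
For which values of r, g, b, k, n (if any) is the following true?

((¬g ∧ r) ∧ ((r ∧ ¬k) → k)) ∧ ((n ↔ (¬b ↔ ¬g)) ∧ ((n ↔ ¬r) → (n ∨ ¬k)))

r = True; g = False; b = False; k = True; n = True

  (¬g ∧ r) ∧ ((r ∧ ¬k) → k) = True
    ¬g ∧ r = True
      ¬g = True
    (r ∧ ¬k) → k = True
      r ∧ ¬k = False
        ¬k = False
  (n ↔ (¬b ↔ ¬g)) ∧ ((n ↔ ¬r) → (n ∨ ¬k)) = True
    n ↔ (¬b ↔ ¬g) = True
      ¬b ↔ ¬g = True
        ¬b = True
        ¬g = True
    (n ↔ ¬r) → (n ∨ ¬k) = True
      n ↔ ¬r = False
        ¬r = False
      n ∨ ¬k = True
        ¬k = False
Both conjuncts True, so the formula holds.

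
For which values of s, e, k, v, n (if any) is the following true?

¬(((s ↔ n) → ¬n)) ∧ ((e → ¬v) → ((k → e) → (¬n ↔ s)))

s=T, e=F, k=T, v=F, n=T

  ¬(((s ↔ n) → ¬n)) = True
    (s ↔ n) → ¬n = False
      s ↔ n = True
      ¬n = False
  (e → ¬v) → ((k → e) → (¬n ↔ s)) = True
    e → ¬v = True
      ¬v = True
    (k → e) → (¬n ↔ s) = True
      k → e = False
      ¬n ↔ s = False
        ¬n = False
Both conjuncts True, so the formula holds.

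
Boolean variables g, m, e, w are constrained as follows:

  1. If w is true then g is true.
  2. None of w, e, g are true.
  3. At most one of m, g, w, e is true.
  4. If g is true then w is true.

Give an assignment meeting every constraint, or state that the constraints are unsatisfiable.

g = False, m = False, e = False, w = False

  (1) w=F ⇒ g: vacuous ✓
  (2) {w, e, g}: 0 true — none ✓
  (3) {m, g, w, e}: 0 true — at most one ✓
  (4) g=F ⇒ w: vacuous ✓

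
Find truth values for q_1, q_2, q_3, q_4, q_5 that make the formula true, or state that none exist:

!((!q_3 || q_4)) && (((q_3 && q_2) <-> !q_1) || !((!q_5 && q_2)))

q_1=T, q_2=T, q_3=T, q_4=F, q_5=T

  !((!q_3 || q_4)) = True
    !q_3 || q_4 = False
      !q_3 = False
  ((q_3 && q_2) <-> !q_1) || !((!q_5 && q_2)) = True
    (q_3 && q_2) <-> !q_1 = False
      q_3 && q_2 = True
      !q_1 = False
    !((!q_5 && q_2)) = True
      !q_5 && q_2 = False
        !q_5 = False
Both conjuncts True, so the formula holds.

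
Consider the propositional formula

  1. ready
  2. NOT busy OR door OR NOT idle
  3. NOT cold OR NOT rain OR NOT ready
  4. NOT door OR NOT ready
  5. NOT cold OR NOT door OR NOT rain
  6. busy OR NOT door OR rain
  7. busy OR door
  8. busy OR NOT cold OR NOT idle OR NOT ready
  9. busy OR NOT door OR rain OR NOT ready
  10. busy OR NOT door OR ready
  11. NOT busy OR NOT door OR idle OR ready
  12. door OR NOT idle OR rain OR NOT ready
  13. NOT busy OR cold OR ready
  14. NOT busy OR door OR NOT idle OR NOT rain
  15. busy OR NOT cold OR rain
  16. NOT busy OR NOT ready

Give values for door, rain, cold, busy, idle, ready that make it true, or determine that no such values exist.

Case ready = True:
  (NOT door OR NOT ready) forces door = False.
  (busy OR door) forces busy = True.
  Clause (NOT busy OR NOT ready) is falsified — contradiction.
Case ready = False:
  Clause (ready) is falsified — contradiction.
Both cases fail, so the formula is unsatisfiable.

Unsatisfiable — no assignment works.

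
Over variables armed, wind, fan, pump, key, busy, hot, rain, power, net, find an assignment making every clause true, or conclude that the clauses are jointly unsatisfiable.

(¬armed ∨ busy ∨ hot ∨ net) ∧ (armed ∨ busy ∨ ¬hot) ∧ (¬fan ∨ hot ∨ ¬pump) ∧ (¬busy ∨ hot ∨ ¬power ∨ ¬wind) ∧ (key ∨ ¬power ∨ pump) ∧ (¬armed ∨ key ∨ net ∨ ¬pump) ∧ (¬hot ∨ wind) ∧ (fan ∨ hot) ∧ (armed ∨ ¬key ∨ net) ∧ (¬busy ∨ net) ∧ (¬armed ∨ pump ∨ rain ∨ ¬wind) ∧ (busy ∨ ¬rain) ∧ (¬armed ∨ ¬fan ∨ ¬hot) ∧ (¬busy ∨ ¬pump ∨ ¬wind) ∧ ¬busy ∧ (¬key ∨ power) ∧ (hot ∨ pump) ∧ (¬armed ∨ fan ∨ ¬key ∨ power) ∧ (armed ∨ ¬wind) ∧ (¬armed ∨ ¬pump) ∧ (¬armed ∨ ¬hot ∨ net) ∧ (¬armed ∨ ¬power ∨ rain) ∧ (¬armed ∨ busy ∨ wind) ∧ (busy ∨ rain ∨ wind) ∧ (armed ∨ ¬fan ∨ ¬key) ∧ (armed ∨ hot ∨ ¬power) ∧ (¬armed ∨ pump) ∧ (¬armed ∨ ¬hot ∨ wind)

Case busy = True:
  Clause (¬busy) is falsified — contradiction.
Case busy = False:
  (busy ∨ ¬rain) forces rain = False.
  (busy ∨ rain ∨ wind) forces wind = True.
  (armed ∨ ¬wind) forces armed = True.
  (¬armed ∨ pump ∨ rain ∨ ¬wind) forces pump = True.
  Clause (¬armed ∨ ¬pump) is falsified — contradiction.
Both cases fail, so the formula is unsatisfiable.

UNSATISFIABLE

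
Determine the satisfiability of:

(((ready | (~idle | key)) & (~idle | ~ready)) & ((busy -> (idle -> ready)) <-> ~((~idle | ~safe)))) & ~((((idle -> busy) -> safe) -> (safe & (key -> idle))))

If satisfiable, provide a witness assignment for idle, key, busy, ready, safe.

Case idle = True: the formula simplifies to (((ready | key) & ~ready) & ((busy -> ready) <-> ~(~safe))) & ~(((busy -> safe) -> safe)).
  safe = True: the conjunct ~(((busy -> safe) -> safe)) becomes ~((True -> True)) = False.
  safe = False: simplifies to (((ready | key) & ~ready) & ~((busy -> ready))) & ~busy.
    busy = True: the conjunct ~busy is False.
    busy = False: the conjunct ~((busy -> ready)) becomes ~((False -> ready)) = False.
Case idle = False: the conjunct (busy -> (idle -> ready)) <-> ~((~idle | ~safe)) becomes (busy -> True) <-> ~True = False.
Both cases fail — unsatisfiable.

UNSATISFIABLE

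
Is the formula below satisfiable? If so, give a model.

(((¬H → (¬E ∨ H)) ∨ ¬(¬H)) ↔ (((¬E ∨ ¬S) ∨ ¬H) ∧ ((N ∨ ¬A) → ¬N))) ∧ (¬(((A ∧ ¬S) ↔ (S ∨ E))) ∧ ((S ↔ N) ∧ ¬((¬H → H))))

H=F; S=F; N=F; A=T; E=F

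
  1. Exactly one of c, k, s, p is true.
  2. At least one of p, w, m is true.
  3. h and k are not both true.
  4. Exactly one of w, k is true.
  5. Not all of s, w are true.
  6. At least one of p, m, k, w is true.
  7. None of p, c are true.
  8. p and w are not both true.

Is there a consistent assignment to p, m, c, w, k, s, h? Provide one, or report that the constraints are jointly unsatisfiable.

p = False, m = True, c = False, w = False, k = True, s = False, h = False

  (1) {c, k, s, p}: 1 true — exactly one ✓
  (2) {p, w, m}: 1 true — at least one ✓
  (3) h=F, k=T — not both ✓
  (4) {w, k}: 1 true — exactly one ✓
  (5) {s, w}: 0/2 true — not all ✓
  (6) {p, m, k, w}: 2 true — at least one ✓
  (7) {p, c}: 0 true — none ✓
  (8) p=F, w=F — not both ✓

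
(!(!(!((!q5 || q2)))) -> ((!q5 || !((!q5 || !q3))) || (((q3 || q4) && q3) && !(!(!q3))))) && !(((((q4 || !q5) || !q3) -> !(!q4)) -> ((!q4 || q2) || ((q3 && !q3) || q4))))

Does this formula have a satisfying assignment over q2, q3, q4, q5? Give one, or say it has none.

The conjunct !(((((q4 || !q5) || !q3) -> !(!q4)) -> ((!q4 || q2) || ((q3 && !q3) || q4)))) is unsatisfiable on its own:
  q4 = True: this becomes !((True -> True)) = False.
  q4 = False: this becomes !((!((!q5 || !q3)) -> True)) = False.
So the whole conjunction is unsatisfiable.

No satisfying assignment exists.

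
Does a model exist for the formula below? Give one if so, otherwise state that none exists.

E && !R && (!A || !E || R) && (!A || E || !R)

Unit clause (E) forces E = True.
Unit clause (!R) forces R = False.
In (!A || !E || R) only !A is left, so A = False.
Check each clause:
  (E): E holds.
  (!R): !R holds.
  (!A || !E || R): !A holds.
  (!A || E || !R): !A holds.
All clauses satisfied.

A = False, E = True, R = False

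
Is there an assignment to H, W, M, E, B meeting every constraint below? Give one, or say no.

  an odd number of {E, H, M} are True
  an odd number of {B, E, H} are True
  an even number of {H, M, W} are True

H=T, W=F, M=T, E=T, B=T

{E, H, M}: 3 true → odd ✓
{B, E, H}: 3 true → odd ✓
{H, M, W}: 2 true → even ✓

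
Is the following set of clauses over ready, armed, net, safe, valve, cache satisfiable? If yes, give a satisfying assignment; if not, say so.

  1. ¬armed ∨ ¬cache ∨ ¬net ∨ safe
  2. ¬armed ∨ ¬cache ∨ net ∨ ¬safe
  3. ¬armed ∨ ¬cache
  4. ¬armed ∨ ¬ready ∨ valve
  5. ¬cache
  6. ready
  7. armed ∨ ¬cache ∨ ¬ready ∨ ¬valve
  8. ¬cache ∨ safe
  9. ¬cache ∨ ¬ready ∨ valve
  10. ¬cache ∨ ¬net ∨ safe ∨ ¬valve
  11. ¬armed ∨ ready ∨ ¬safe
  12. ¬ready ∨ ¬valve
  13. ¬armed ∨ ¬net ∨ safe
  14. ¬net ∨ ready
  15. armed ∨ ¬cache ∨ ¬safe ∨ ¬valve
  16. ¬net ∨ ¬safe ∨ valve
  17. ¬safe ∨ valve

Unit clause (¬cache) forces cache = False.
Unit clause (ready) forces ready = True.
In (¬ready ∨ ¬valve) only ¬valve is left, so valve = False.
In (¬safe ∨ valve) only ¬safe is left, so safe = False.
In (¬armed ∨ ¬ready ∨ valve) only ¬armed is left, so armed = False.
Set net = False.
All clauses satisfied.

ready = True, armed = False, net = False, safe = False, valve = False, cache = False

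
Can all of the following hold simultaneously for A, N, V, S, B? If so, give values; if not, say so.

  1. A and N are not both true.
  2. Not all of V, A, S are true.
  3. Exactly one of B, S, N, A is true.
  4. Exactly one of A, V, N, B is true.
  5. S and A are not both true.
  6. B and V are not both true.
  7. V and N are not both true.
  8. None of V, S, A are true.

A: False; N: True; V: False; S: False; B: False

  (1) A=F, N=T — not both ✓
  (2) {V, A, S}: 0/3 true — not all ✓
  (3) {B, S, N, A}: 1 true — exactly one ✓
  (4) {A, V, N, B}: 1 true — exactly one ✓
  (5) S=F, A=F — not both ✓
  (6) B=F, V=F — not both ✓
  (7) V=F, N=T — not both ✓
  (8) {V, S, A}: 0 true — none ✓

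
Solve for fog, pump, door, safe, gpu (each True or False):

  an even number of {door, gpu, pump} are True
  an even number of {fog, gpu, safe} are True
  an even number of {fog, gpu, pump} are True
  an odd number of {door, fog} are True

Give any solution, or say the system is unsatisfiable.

Adding constraints 1, 3, 4 mod 2: every variable appears an even number of times on the left, so the left side is 0.
But the right sides sum to 1 (mod 2). 0 ≠ 1 — the system is inconsistent.

Unsatisfiable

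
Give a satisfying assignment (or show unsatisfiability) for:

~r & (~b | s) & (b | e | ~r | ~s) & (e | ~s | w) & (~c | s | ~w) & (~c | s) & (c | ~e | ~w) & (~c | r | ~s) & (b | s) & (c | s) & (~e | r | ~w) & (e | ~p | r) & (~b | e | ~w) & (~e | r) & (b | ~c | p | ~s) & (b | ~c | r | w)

Unit clause (~r) forces r = False.
In (~e | r) only ~e is left, so e = False.
In (e | ~p | r) only ~p is left, so p = False.
Try c = True:
  (~c | s) forces s = True.
  clause (~c | r | ~s) is falsified — backtrack.
So c = False.
  then (c | s) forces s = True.
  then (e | ~s | w) forces w = True.
  then (~b | e | ~w) forces b = False.
All clauses satisfied.

p = False, e = False, c = False, w = True, r = False, b = False, s = True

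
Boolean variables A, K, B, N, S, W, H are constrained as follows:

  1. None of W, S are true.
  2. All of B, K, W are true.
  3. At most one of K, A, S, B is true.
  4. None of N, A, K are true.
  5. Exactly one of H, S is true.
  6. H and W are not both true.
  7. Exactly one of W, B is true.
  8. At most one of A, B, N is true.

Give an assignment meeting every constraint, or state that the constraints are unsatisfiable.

Case K = True:
  Constraint (4) is violated (K=T) — contradiction.
Case K = False:
  Constraint (2) is violated (K=F) — contradiction.
Both cases fail — unsatisfiable.

No satisfying assignment exists.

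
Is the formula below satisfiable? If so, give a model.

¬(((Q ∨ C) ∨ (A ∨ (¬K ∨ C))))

Q = False, K = True, C = False, A = False

  ¬(((Q ∨ C) ∨ (A ∨ (¬K ∨ C)))) = True
    (Q ∨ C) ∨ (A ∨ (¬K ∨ C)) = False
      Q ∨ C = False
      A ∨ (¬K ∨ C) = False
        ¬K ∨ C = False
          ¬K = False
The formula evaluates to True.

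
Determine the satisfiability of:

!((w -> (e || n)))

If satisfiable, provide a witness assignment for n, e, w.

n=F, e=F, w=T

  !((w -> (e || n))) = True
    w -> (e || n) = False
      e || n = False
The formula evaluates to True.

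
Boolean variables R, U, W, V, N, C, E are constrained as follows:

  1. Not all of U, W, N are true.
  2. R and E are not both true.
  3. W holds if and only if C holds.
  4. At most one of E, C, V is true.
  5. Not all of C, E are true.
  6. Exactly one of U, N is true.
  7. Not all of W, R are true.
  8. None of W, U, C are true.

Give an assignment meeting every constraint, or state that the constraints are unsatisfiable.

R: False; U: False; W: False; V: False; N: True; C: False; E: True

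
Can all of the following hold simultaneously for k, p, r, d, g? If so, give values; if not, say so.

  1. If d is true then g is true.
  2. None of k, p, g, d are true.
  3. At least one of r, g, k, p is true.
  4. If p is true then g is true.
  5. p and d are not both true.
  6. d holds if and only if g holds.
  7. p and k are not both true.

k = False; p = False; r = True; d = False; g = False

  (1) d=F ⇒ g: vacuous ✓
  (2) {k, p, g, d}: 0 true — none ✓
  (3) {r, g, k, p}: 1 true — at least one ✓
  (4) p=F ⇒ g: vacuous ✓
  (5) p=F, d=F — not both ✓
  (6) d=F, g=F — same ✓
  (7) p=F, k=F — not both ✓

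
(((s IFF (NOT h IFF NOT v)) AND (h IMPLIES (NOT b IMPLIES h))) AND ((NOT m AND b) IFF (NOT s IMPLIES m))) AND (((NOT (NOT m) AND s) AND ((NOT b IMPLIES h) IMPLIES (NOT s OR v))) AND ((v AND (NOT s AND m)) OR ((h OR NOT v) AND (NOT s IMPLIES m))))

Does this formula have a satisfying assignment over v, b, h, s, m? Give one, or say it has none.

No satisfying assignment exists.

Case m = True: the conjunct (NOT m AND b) IFF (NOT s IMPLIES m) becomes (False AND b) IFF (NOT s IMPLIES True) = False.
Case m = False: the conjunct NOT (NOT m) becomes NOT (NOT False) = False.
Both cases fail — unsatisfiable.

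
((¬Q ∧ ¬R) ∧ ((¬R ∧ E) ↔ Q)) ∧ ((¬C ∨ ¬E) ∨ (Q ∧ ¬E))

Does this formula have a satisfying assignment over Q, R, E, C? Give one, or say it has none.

Q = False, R = False, E = False, C = True

  (¬Q ∧ ¬R) ∧ ((¬R ∧ E) ↔ Q) = True
    ¬Q ∧ ¬R = True
      ¬Q = True
      ¬R = True
    (¬R ∧ E) ↔ Q = True
      ¬R ∧ E = False
        ¬R = True
  (¬C ∨ ¬E) ∨ (Q ∧ ¬E) = True
    ¬C ∨ ¬E = True
      ¬C = False
      ¬E = True
    Q ∧ ¬E = False
      ¬E = True
Both conjuncts True, so the formula holds.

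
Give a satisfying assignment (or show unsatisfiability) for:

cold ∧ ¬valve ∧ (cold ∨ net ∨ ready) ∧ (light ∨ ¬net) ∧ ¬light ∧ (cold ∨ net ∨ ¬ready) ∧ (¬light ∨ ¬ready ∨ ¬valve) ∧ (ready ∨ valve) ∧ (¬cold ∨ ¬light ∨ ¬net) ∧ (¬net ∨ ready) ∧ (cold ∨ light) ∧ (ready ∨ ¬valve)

net: False, ready: True, valve: False, cold: True, light: False

Unit clause (cold) forces cold = True.
Unit clause (¬valve) forces valve = False.
Unit clause (¬light) forces light = False.
In (ready ∨ valve) only ready is left, so ready = True.
In (light ∨ ¬net) only ¬net is left, so net = False.
All clauses satisfied.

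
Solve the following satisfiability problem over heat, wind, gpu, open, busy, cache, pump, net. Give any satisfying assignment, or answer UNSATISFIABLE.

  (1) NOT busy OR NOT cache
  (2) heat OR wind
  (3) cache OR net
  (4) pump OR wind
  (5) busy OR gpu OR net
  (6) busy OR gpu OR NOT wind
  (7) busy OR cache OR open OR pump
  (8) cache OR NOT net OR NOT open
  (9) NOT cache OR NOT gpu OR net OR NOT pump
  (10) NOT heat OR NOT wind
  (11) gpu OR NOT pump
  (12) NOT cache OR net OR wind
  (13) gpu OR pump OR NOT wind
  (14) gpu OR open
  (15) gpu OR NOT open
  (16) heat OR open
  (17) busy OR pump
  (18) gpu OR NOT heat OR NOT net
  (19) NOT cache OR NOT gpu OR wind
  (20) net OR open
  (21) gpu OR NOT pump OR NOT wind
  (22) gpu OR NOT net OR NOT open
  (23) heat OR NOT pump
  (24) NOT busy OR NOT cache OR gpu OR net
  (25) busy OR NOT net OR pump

heat=T; wind=F; gpu=T; open=F; busy=F; cache=F; pump=T; net=T

Set heat = True.
  then (NOT heat OR NOT wind) forces wind = False.
  then (pump OR wind) forces pump = True.
  then (gpu OR NOT pump) forces gpu = True.
  then (NOT cache OR NOT gpu OR wind) forces cache = False.
  then (cache OR net) forces net = True.
  then (cache OR NOT net OR NOT open) forces open = False.
Set busy = False.
All clauses satisfied.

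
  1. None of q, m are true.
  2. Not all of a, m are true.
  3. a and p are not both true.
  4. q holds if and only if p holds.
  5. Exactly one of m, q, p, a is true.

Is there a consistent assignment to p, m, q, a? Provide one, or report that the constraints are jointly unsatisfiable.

p=F, m=F, q=F, a=T

  (1) {q, m}: 0 true — none ✓
  (2) {a, m}: 1/2 true — not all ✓
  (3) a=T, p=F — not both ✓
  (4) q=F, p=F — same ✓
  (5) {m, q, p, a}: 1 true — exactly one ✓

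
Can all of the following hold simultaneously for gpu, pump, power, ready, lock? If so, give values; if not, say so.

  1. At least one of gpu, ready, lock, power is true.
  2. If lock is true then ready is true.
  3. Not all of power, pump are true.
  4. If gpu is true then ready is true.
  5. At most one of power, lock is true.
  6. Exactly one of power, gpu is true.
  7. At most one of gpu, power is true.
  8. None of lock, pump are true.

gpu: True, pump: False, power: False, ready: True, lock: False

  (1) {gpu, ready, lock, power}: 2 true — at least one ✓
  (2) lock=F ⇒ ready: vacuous ✓
  (3) {power, pump}: 0/2 true — not all ✓
  (4) gpu=T ⇒ ready: T ✓
  (5) {power, lock}: 0 true — at most one ✓
  (6) {power, gpu}: 1 true — exactly one ✓
  (7) {gpu, power}: 1 true — at most one ✓
  (8) {lock, pump}: 0 true — none ✓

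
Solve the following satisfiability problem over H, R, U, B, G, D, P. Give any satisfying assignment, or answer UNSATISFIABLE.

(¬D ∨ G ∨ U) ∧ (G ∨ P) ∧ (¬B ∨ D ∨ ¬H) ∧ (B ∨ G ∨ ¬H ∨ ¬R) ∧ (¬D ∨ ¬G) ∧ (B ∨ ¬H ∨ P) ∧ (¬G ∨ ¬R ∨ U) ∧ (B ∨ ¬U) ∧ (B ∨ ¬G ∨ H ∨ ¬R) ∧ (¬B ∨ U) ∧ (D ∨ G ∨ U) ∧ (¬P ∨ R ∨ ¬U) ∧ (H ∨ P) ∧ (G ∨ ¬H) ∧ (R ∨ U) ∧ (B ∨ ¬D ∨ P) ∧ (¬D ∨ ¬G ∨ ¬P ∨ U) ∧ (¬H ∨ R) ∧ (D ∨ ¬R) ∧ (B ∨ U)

Set H = False.
  then (H ∨ P) forces P = True.
Try R = False:
  (¬P ∨ R ∨ ¬U) forces U = False.
  clause (R ∨ U) is falsified — backtrack.
So R = True.
  then (D ∨ ¬R) forces D = True.
  then (¬D ∨ ¬G) forces G = False.
  then (¬D ∨ G ∨ U) forces U = True.
  then (B ∨ ¬U) forces B = True.
All clauses satisfied.

H = False, R = True, U = True, B = True, G = False, D = True, P = True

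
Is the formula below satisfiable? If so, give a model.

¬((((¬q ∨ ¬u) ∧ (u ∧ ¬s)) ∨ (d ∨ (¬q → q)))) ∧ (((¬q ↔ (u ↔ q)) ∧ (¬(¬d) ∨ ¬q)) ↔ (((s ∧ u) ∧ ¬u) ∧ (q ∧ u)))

d = False, s = True, u = True, q = False

  ¬((((¬q ∨ ¬u) ∧ (u ∧ ¬s)) ∨ (d ∨ (¬q → q)))) = True
    ((¬q ∨ ¬u) ∧ (u ∧ ¬s)) ∨ (d ∨ (¬q → q)) = False
      (¬q ∨ ¬u) ∧ (u ∧ ¬s) = False
        ¬q ∨ ¬u = True
          ¬q = True
          ¬u = False
        u ∧ ¬s = False
          ¬s = False
      d ∨ (¬q → q) = False
        ¬q → q = False
          ¬q = True
  ((¬q ↔ (u ↔ q)) ∧ (¬(¬d) ∨ ¬q)) ↔ (((s ∧ u) ∧ ¬u) ∧ (q ∧ u)) = True
    (¬q ↔ (u ↔ q)) ∧ (¬(¬d) ∨ ¬q) = False
      ¬q ↔ (u ↔ q) = False
        ¬q = True
        u ↔ q = False
      ¬(¬d) ∨ ¬q = True
        ¬(¬d) = False
          ¬d = True
        ¬q = True
    ((s ∧ u) ∧ ¬u) ∧ (q ∧ u) = False
      (s ∧ u) ∧ ¬u = False
        s ∧ u = True
        ¬u = False
      q ∧ u = False
Both conjuncts True, so the formula holds.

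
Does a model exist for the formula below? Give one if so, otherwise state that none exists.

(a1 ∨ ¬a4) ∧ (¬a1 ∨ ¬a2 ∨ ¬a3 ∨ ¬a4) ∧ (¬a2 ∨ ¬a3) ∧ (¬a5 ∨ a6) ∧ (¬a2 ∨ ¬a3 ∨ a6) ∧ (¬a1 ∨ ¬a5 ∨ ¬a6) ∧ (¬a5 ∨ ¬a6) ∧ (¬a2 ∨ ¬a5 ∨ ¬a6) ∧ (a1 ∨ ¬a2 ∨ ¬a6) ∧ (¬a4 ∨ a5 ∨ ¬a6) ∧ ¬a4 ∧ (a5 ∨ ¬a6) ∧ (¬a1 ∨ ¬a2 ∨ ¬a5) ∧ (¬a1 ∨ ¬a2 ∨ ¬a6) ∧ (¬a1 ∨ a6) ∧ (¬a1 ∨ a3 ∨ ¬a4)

Unit clause (¬a4) forces a4 = False.
Set a1 = False.
Set a2 = False.
Set a3 = False.
Try a5 = True:
  (¬a5 ∨ a6) forces a6 = True.
  clause (¬a5 ∨ ¬a6) is falsified — backtrack.
So a5 = False.
  then (a5 ∨ ¬a6) forces a6 = False.
All clauses satisfied.

a1: False, a2: False, a3: False, a4: False, a5: False, a6: False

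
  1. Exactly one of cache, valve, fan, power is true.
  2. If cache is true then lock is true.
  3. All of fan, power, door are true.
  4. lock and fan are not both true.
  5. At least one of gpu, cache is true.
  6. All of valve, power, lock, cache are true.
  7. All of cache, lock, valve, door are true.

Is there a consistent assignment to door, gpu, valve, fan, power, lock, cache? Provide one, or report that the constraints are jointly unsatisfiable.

Unsatisfiable — no assignment works.

Case lock = True:
  (3) forces fan = True.
  Constraint (4) is violated (lock=T, fan=T) — contradiction.
Case lock = False:
  Constraint (6) is violated (lock=F) — contradiction.
Both cases fail — unsatisfiable.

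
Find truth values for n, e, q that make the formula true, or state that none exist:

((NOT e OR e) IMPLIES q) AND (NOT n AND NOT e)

n: False, e: False, q: True

  (NOT e OR e) IMPLIES q = True
    NOT e OR e = True
      NOT e = True
  NOT n AND NOT e = True
    NOT n = True
    NOT e = True
Both conjuncts True, so the formula holds.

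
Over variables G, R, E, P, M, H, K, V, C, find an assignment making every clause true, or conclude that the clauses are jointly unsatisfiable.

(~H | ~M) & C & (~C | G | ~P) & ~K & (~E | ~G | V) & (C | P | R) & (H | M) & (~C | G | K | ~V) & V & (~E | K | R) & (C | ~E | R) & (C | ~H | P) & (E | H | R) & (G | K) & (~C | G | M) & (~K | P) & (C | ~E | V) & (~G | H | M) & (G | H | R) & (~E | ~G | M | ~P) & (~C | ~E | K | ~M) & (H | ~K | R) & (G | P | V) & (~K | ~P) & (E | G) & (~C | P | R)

Unit clause (C) forces C = True.
Unit clause (~K) forces K = False.
Unit clause (V) forces V = True.
In (G | K) only G is left, so G = True.
Set R = True.
Set E = False.
Set P = True.
Set M = False.
  then (H | M) forces H = True.
All clauses satisfied.

G=T, R=T, E=F, P=T, M=F, H=T, K=F, V=T, C=T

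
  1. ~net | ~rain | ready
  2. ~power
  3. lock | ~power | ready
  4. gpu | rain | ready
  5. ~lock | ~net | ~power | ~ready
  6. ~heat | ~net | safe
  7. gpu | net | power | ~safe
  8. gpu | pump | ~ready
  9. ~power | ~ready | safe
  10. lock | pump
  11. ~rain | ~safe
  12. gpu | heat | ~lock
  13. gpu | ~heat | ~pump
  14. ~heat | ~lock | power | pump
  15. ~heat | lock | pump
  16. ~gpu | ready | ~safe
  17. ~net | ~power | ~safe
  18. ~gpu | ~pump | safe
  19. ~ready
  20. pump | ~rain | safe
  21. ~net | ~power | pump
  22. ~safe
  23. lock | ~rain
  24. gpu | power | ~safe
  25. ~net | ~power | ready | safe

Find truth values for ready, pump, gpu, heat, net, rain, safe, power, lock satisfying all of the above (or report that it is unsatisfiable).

Unit clause (~power) forces power = False.
Unit clause (~ready) forces ready = False.
Unit clause (~safe) forces safe = False.
Set pump = False.
  then (lock | pump) forces lock = True.
  then (~heat | ~lock | power | pump) forces heat = False.
  then (pump | ~rain | safe) forces rain = False.
  then (gpu | rain | ready) forces gpu = True.
Set net = False.
All clauses satisfied.

ready: False; pump: False; gpu: True; heat: False; net: False; rain: False; safe: False; power: False; lock: True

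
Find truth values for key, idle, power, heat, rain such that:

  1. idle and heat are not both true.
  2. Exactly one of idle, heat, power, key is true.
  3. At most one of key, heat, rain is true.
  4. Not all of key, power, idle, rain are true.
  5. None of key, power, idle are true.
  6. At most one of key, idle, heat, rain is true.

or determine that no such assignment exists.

key=F; idle=F; power=F; heat=T; rain=F

  (1) idle=F, heat=T — not both ✓
  (2) {idle, heat, power, key}: 1 true — exactly one ✓
  (3) {key, heat, rain}: 1 true — at most one ✓
  (4) {key, power, idle, rain}: 0/4 true — not all ✓
  (5) {key, power, idle}: 0 true — none ✓
  (6) {key, idle, heat, rain}: 1 true — at most one ✓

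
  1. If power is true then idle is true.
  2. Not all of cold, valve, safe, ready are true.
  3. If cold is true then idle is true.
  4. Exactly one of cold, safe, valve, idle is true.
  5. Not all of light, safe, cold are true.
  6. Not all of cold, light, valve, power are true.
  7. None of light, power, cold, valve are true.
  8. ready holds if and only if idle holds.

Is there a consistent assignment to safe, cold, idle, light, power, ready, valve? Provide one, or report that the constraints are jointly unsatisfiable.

safe: False; cold: False; idle: True; light: False; power: False; ready: True; valve: False

  (1) power=F ⇒ idle: vacuous ✓
  (2) {cold, valve, safe, ready}: 1/4 true — not all ✓
  (3) cold=F ⇒ idle: vacuous ✓
  (4) {cold, safe, valve, idle}: 1 true — exactly one ✓
  (5) {light, safe, cold}: 0/3 true — not all ✓
  (6) {cold, light, valve, power}: 0/4 true — not all ✓
  (7) {light, power, cold, valve}: 0 true — none ✓
  (8) ready=T, idle=T — same ✓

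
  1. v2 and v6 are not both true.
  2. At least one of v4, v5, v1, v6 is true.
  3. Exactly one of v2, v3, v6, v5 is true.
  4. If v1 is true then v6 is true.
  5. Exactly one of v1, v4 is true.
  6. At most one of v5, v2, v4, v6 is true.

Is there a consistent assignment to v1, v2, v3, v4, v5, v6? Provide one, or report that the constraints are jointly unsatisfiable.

v1=F; v2=F; v3=T; v4=T; v5=F; v6=F

  (1) v2=F, v6=F — not both ✓
  (2) {v4, v5, v1, v6}: 1 true — at least one ✓
  (3) {v2, v3, v6, v5}: 1 true — exactly one ✓
  (4) v1=F ⇒ v6: vacuous ✓
  (5) {v1, v4}: 1 true — exactly one ✓
  (6) {v5, v2, v4, v6}: 1 true — at most one ✓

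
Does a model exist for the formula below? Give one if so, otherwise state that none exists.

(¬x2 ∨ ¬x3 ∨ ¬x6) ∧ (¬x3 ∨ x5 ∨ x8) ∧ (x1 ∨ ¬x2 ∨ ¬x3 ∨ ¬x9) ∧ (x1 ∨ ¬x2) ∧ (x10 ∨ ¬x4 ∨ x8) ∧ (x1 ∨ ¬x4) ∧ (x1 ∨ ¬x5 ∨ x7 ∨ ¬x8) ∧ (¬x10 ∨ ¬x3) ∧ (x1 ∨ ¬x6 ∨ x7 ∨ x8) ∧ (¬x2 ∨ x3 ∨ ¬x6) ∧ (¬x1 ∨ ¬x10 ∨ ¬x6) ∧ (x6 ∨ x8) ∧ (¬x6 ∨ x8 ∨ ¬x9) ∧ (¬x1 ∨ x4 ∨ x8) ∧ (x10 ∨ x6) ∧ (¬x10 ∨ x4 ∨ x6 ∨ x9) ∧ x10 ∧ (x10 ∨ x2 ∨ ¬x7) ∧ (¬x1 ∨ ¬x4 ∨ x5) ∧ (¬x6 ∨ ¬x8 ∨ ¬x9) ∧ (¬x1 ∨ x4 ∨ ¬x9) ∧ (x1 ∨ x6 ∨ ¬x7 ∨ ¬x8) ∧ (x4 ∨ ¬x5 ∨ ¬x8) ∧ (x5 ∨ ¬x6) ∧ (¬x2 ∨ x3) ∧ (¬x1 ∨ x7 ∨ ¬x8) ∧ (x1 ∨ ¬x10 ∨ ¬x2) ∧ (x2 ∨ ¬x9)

Unit clause (x10) forces x10 = True.
In (¬x10 ∨ ¬x3) only ¬x3 is left, so x3 = False.
In (¬x2 ∨ x3) only ¬x2 is left, so x2 = False.
In (x2 ∨ ¬x9) only ¬x9 is left, so x9 = False.
Set x1 = True.
  then (¬x1 ∨ ¬x10 ∨ ¬x6) forces x6 = False.
  then (x6 ∨ x8) forces x8 = True.
  then (¬x10 ∨ x4 ∨ x6 ∨ x9) forces x4 = True.
  then (¬x1 ∨ ¬x4 ∨ x5) forces x5 = True.
  then (¬x1 ∨ x7 ∨ ¬x8) forces x7 = True.
All clauses satisfied.

x1: True, x2: False, x3: False, x4: True, x5: True, x6: False, x7: True, x8: True, x9: False, x10: True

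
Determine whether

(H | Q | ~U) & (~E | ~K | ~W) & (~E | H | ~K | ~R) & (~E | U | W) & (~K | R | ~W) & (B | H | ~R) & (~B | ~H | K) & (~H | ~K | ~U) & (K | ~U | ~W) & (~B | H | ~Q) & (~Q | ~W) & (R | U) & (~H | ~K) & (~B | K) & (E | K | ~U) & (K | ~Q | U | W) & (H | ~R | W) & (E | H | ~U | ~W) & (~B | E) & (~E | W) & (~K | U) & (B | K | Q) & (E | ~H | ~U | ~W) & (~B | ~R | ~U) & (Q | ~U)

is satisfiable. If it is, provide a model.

E=F, K=T, R=F, B=F, Q=T, W=F, U=T, H=F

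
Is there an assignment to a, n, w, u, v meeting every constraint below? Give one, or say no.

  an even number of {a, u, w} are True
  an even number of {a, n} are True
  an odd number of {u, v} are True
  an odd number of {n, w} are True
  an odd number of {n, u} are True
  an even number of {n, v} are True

a = False, n = False, w = True, u = True, v = False

{a, u, w}: 2 true → even ✓
{a, n}: 0 true → even ✓
{u, v}: 1 true → odd ✓
{n, w}: 1 true → odd ✓
{n, u}: 1 true → odd ✓
{n, v}: 0 true → even ✓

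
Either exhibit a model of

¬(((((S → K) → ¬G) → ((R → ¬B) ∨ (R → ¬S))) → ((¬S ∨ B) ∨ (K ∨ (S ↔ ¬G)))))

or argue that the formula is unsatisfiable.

R = False; K = False; B = False; S = True; G = True

  ¬(((((S → K) → ¬G) → ((R → ¬B) ∨ (R → ¬S))) → ((¬S ∨ B) ∨ (K ∨ (S ↔ ¬G))))) = True
    (((S → K) → ¬G) → ((R → ¬B) ∨ (R → ¬S))) → ((¬S ∨ B) ∨ (K ∨ (S ↔ ¬G))) = False
      ((S → K) → ¬G) → ((R → ¬B) ∨ (R → ¬S)) = True
        (S → K) → ¬G = True
          S → K = False
          ¬G = False
        (R → ¬B) ∨ (R → ¬S) = True
          R → ¬B = True
            ¬B = True
          R → ¬S = True
            ¬S = False
      (¬S ∨ B) ∨ (K ∨ (S ↔ ¬G)) = False
        ¬S ∨ B = False
          ¬S = False
        K ∨ (S ↔ ¬G) = False
          S ↔ ¬G = False
            ¬G = False
The formula evaluates to True.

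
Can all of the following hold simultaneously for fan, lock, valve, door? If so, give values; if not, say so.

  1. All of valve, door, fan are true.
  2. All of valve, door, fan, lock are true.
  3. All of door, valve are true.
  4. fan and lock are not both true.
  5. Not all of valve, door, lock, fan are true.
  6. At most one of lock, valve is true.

Case lock = True:
  (1) forces valve = True.
  Constraint (6) is violated (lock=T, valve=T) — contradiction.
Case lock = False:
  Constraint (2) is violated (lock=F) — contradiction.
Both cases fail — unsatisfiable.

Unsatisfiable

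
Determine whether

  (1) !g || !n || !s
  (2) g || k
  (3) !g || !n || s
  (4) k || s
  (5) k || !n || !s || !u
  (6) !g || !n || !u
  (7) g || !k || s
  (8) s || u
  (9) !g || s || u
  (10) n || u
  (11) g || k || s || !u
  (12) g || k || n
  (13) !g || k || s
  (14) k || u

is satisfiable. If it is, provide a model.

g=F; n=F; u=T; k=T; s=T

Set g = False.
  then (g || k) forces k = True.
  then (g || !k || s) forces s = True.
Set n = False.
  then (n || u) forces u = True.
All clauses satisfied.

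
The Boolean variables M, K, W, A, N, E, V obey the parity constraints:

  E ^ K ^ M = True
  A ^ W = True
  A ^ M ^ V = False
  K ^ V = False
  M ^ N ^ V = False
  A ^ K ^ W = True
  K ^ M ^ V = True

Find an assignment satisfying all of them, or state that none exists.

M=T; K=F; W=F; A=T; N=T; E=F; V=F

E ^ K ^ M = F ^ F ^ T = True ✓
A ^ W = T ^ F = True ✓
A ^ M ^ V = T ^ T ^ F = False ✓
K ^ V = F ^ F = False ✓
M ^ N ^ V = T ^ T ^ F = False ✓
A ^ K ^ W = T ^ F ^ F = True ✓
K ^ M ^ V = F ^ T ^ F = True ✓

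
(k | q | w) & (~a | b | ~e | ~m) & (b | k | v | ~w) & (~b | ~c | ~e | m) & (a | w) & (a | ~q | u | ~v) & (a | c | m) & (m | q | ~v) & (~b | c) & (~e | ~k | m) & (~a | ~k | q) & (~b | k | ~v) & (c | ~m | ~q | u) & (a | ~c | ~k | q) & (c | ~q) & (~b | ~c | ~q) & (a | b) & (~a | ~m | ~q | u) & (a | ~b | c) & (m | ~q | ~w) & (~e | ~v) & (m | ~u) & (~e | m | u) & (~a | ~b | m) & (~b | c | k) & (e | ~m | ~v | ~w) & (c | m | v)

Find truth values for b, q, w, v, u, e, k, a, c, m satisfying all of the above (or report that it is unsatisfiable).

Set b = False.
  then (a | b) forces a = True.
Set q = True.
  then (c | ~q) forces c = True.
Set w = True.
  then (m | ~q | ~w) forces m = True.
  then (~a | b | ~e | ~m) forces e = False.
  then (~a | ~m | ~q | u) forces u = True.
  then (e | ~m | ~v | ~w) forces v = False.
  then (b | k | v | ~w) forces k = True.
All clauses satisfied.

b = False, q = True, w = True, v = False, u = True, e = False, k = True, a = True, c = True, m = True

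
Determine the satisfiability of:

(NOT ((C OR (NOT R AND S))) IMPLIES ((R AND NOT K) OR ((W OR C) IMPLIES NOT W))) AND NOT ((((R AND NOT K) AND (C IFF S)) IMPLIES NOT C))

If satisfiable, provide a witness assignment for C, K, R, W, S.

C = True, K = False, R = True, W = False, S = True

  NOT ((C OR (NOT R AND S))) IMPLIES ((R AND NOT K) OR ((W OR C) IMPLIES NOT W)) = True
    NOT ((C OR (NOT R AND S))) = False
      C OR (NOT R AND S) = True
        NOT R AND S = False
          NOT R = False
    (R AND NOT K) OR ((W OR C) IMPLIES NOT W) = True
      R AND NOT K = True
        NOT K = True
      (W OR C) IMPLIES NOT W = True
        W OR C = True
        NOT W = True
  NOT ((((R AND NOT K) AND (C IFF S)) IMPLIES NOT C)) = True
    ((R AND NOT K) AND (C IFF S)) IMPLIES NOT C = False
      (R AND NOT K) AND (C IFF S) = True
        R AND NOT K = True
          NOT K = True
        C IFF S = True
      NOT C = False
Both conjuncts True, so the formula holds.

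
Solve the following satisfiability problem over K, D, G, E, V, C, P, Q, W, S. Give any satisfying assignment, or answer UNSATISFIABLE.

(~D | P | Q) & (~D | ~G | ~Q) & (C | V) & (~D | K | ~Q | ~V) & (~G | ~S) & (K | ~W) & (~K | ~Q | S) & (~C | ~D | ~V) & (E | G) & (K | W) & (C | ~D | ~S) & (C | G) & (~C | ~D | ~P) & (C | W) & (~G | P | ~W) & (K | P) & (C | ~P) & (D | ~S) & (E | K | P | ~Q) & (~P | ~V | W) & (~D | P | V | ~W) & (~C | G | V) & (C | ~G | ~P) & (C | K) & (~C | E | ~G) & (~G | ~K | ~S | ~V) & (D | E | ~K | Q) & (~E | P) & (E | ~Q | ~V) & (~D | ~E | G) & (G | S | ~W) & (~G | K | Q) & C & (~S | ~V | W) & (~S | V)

Unit clause (C) forces C = True.
Try K = False:
  (K | ~W) forces W = False.
  clause (K | W) is falsified — backtrack.
So K = True.
Set D = False.
  then (D | ~S) forces S = False.
  then (~K | ~Q | S) forces Q = False.
  then (D | E | ~K | Q) forces E = True.
  then (~E | P) forces P = True.
Try G = False:
  (~C | G | V) forces V = True.
  (~P | ~V | W) forces W = True.
  clause (G | S | ~W) is falsified — backtrack.
So G = True.
Set V = False.
Set W = False.
All clauses satisfied.

K: True; D: False; G: True; E: True; V: False; C: True; P: True; Q: False; W: False; S: False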